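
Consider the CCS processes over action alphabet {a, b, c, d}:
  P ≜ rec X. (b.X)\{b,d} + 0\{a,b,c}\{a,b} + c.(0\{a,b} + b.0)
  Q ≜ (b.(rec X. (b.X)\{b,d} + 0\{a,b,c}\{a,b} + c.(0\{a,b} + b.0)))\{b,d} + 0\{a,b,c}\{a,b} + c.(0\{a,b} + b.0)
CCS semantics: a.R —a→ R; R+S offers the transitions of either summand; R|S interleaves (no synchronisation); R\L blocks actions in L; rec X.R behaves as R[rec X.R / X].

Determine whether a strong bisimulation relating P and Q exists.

YES

LTS(P): 3 reachable states
  s0 = rec X. (b.X)\{b,d} + 0\{a,b,c}\{a,b} + c.(0\{a,b} + b.0) :: -c-> s1
  s1 = 0\{a,b} + b.0 :: -b-> s2
  s2 = 0 :: ·
LTS(Q): 3 reachable states
  t0 = (b.(rec X. (b.X)\{b,d} + 0\{a,b,c}\{a,b} + c.(0\{a,b} + b.0)))\{b,d} + 0\{a,b,c}\{a,b} + c.(0\{a,b} + b.0) :: -c-> t1
  t1 = 0\{a,b} + b.0 :: -b-> t2
  t2 = 0 :: ·
Coarsest stable partition (strong bisimilarity classes):
  B0 = {s0, t0}
  B1 = {s1, t1}
  B2 = {s2, t2}
s0 ∈ B0, t0 ∈ B0 → same block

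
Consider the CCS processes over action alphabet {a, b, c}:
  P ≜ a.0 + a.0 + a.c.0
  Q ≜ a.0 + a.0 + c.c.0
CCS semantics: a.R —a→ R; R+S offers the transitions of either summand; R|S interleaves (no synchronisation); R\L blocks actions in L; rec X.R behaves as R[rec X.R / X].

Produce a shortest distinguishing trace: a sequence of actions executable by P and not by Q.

ac

P's transition system — 3 states:
  u0 = a.0 + a.0 + a.c.0 :: -a-> u1, -a-> u2
  u1 = 0 :: ∅
  u2 = c.0 :: -c-> u1
Q's transition system — 3 states:
  v0 = a.0 + a.0 + c.c.0 :: -a-> v1, -c-> v2
  v1 = 0 :: ∅
  v2 = c.0 :: -c-> v1
Trace ⟨ac⟩ through P, begin at {u0}:
  [1] a ⇒ {u1, u2}
  [2] c ⇒ {u1}
  ✓ P
Trace ⟨ac⟩ through Q, begin at {v0}:
  [1] a ⇒ {v1}
  [2] c ⇒ ∅ (Q stuck)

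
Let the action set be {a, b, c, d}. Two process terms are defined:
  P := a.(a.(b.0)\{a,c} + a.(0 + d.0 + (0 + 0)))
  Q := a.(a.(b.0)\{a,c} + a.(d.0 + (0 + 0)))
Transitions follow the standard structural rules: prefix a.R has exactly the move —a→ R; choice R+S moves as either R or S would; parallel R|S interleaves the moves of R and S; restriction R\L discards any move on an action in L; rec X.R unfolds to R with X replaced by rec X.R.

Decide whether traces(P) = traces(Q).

Reachable graph of P (6 states):
  u0 = a.(a.(b.0)\{a,c} + a.(0 + d.0 + (0 + 0))) ⊢ —a→ u1
  u1 = a.(b.0)\{a,c} + a.(0 + d.0 + (0 + 0)) ⊢ —a→ u2, —a→ u3
  u2 = (b.0)\{a,c} ⊢ —b→ u4
  u3 = 0 + d.0 + (0 + 0) ⊢ —d→ u5
  u4 = 0\{a,c} ⊢ (no moves)
  u5 = 0 ⊢ (no moves)
Reachable graph of Q (6 states):
  v0 = a.(a.(b.0)\{a,c} + a.(d.0 + (0 + 0))) ⊢ —a→ v1
  v1 = a.(b.0)\{a,c} + a.(d.0 + (0 + 0)) ⊢ —a→ v2, —a→ v3
  v2 = (b.0)\{a,c} ⊢ —b→ v4
  v3 = d.0 + (0 + 0) ⊢ —d→ v5
  v4 = 0\{a,c} ⊢ (no moves)
  v5 = 0 ⊢ (no moves)
Coarsest stable partition (strong bisimilarity classes):
  B0 = {u0, v0}
  B1 = {u1, v1}
  B2 = {u2, v2}
  B3 = {u4, u5, v4, v5}
  B4 = {u3, v3}
u0 ∈ B0, v0 ∈ B0 → same block
Bisimilar ⇒ trace-equivalent.

trace-equivalent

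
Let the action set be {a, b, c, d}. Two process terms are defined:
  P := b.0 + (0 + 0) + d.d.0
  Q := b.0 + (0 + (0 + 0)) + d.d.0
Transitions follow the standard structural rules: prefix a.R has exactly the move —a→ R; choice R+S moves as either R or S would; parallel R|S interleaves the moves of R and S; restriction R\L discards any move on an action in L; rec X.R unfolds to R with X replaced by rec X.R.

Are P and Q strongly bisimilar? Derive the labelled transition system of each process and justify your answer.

Reachable graph of P (3 states):
  m0 = b.0 + (0 + 0) + d.d.0 has moves —b→ m1, —d→ m2
  m1 = 0 has moves ∅
  m2 = d.0 has moves —d→ m1
Reachable graph of Q (3 states):
  n0 = b.0 + (0 + (0 + 0)) + d.d.0 has moves —b→ n1, —d→ n2
  n1 = 0 has moves ∅
  n2 = d.0 has moves —d→ n1
Coarsest stable partition (strong bisimilarity classes):
  B0 = {m0, n0}
  B1 = {m2, n2}
  B2 = {m1, n1}
m0 ∈ B0, n0 ∈ B0 → same block

YES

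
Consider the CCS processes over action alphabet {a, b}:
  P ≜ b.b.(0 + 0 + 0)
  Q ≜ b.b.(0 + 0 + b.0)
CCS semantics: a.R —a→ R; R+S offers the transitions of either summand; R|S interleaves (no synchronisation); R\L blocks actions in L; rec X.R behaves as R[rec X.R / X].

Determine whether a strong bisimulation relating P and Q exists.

not bisimilar

LTS(P): 3 reachable states
  s0 = b.b.(0 + 0 + 0) ⊢ -b-> s1
  s1 = b.(0 + 0 + 0) ⊢ -b-> s2
  s2 = 0 + 0 + 0 ⊢ (no moves)
LTS(Q): 4 reachable states
  t0 = b.b.(0 + 0 + b.0) ⊢ -b-> t1
  t1 = b.(0 + 0 + b.0) ⊢ -b-> t2
  t2 = 0 + 0 + b.0 ⊢ -b-> t3
  t3 = 0 ⊢ (no moves)
Bisimilarity quotient blocks:
  B0 = {s0, t1}
  B1 = {s1, t2}
  B2 = {s2, t3}
  B3 = {t0}
s0 ∈ B0, t0 ∈ B3 → different blocks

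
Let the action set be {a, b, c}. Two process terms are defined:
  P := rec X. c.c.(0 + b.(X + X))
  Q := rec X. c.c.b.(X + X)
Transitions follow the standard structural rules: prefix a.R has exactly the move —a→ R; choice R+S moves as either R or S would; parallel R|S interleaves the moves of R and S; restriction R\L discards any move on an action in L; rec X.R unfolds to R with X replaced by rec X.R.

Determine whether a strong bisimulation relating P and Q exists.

P ~ Q

P's transition system — 4 states:
  p0 = rec X. c.c.(0 + b.(X + X)) ⊢ --c--▸ p1
  p1 = c.(0 + b.((rec X. c.c.(0 + b.(X + X))) + (rec X. c.c.(0 + b.(X + X))))) ⊢ --c--▸ p2
  p2 = 0 + b.((rec X. c.c.(0 + b.(X + X))) + (rec X. c.c.(0 + b.(X + X)))) ⊢ --b--▸ p3
  p3 = (rec X. c.c.(0 + b.(X + X))) + (rec X. c.c.(0 + b.(X + X))) ⊢ --c--▸ p1
Q's transition system — 4 states:
  q0 = rec X. c.c.b.(X + X) ⊢ --c--▸ q1
  q1 = c.b.((rec X. c.c.b.(X + X)) + (rec X. c.c.b.(X + X))) ⊢ --c--▸ q2
  q2 = b.((rec X. c.c.b.(X + X)) + (rec X. c.c.b.(X + X))) ⊢ --b--▸ q3
  q3 = (rec X. c.c.b.(X + X)) + (rec X. c.c.b.(X + X)) ⊢ --c--▸ q1
Partition-refinement fixed point:
  B0 = {p0, p3, q0, q3}
  B1 = {p1, q1}
  B2 = {p2, q2}
p0 ∈ B0, q0 ∈ B0 → same block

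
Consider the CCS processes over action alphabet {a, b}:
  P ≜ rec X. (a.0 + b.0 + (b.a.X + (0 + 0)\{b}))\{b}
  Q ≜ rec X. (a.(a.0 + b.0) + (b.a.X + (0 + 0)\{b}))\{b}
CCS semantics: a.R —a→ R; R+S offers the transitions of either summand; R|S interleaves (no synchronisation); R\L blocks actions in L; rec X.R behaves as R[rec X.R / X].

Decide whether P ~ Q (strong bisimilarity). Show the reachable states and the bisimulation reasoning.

NO

LTS(P): 2 reachable states
  u0 = rec X. (a.0 + b.0 + (b.a.X + (0 + 0)\{b}))\{b} has moves =a=> u1
  u1 = 0\{b} has moves ∅
LTS(Q): 3 reachable states
  v0 = rec X. (a.(a.0 + b.0) + (b.a.X + (0 + 0)\{b}))\{b} has moves =a=> v1
  v1 = (a.0 + b.0)\{b} has moves =a=> v2
  v2 = 0\{b} has moves ∅
Partition-refinement fixed point:
  B0 = {u0, v1}
  B1 = {u1, v2}
  B2 = {v0}
u0 ∈ B0, v0 ∈ B2 → different blocks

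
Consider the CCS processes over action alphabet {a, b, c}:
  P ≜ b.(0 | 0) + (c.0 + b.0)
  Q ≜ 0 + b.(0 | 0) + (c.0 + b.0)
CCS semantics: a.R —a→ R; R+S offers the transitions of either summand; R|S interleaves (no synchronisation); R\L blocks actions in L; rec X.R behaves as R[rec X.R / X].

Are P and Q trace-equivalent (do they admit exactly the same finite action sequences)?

LTS(P): 3 reachable states
  s0 = b.(0 | 0) + (c.0 + b.0) ⊢ —b→ s1, —b→ s2, —c→ s1
  s1 = 0 ⊢ (no moves)
  s2 = 0 | 0 ⊢ (no moves)
LTS(Q): 3 reachable states
  t0 = 0 + b.(0 | 0) + (c.0 + b.0) ⊢ —b→ t1, —b→ t2, —c→ t1
  t1 = 0 ⊢ (no moves)
  t2 = 0 | 0 ⊢ (no moves)
Partition-refinement fixed point:
  B0 = {s0, t0}
  B1 = {s1, s2, t1, t2}
s0 ∈ B0, t0 ∈ B0 → same block
Bisimilar ⇒ trace-equivalent.

trace-equivalent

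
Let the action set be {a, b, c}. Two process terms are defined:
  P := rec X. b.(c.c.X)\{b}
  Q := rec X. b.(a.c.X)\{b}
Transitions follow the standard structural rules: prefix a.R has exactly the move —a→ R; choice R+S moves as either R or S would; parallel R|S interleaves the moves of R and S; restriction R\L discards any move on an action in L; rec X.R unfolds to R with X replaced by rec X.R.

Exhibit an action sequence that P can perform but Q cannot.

LTS(P): 4 reachable states
  m0 = rec X. b.(c.c.X)\{b} has moves ··b··> m1
  m1 = (c.c.(rec X. b.(c.c.X)\{b}))\{b} has moves ··c··> m2
  m2 = (c.(rec X. b.(c.c.X)\{b}))\{b} has moves ··c··> m3
  m3 = (rec X. b.(c.c.X)\{b})\{b} has moves stopped
LTS(Q): 4 reachable states
  n0 = rec X. b.(a.c.X)\{b} has moves ··b··> n1
  n1 = (a.c.(rec X. b.(a.c.X)\{b}))\{b} has moves ··a··> n2
  n2 = (c.(rec X. b.(a.c.X)\{b}))\{b} has moves ··c··> n3
  n3 = (rec X. b.(a.c.X)\{b})\{b} has moves stopped
Executing bc from P (initial set {m0}):
  after b @ step 1: {m1}
  after c @ step 2: {m2}
  — P admits the full trace.
Executing bc from Q (initial set {n0}):
  after b @ step 1: {n1}
  after c @ step 2: no successor for Q

bc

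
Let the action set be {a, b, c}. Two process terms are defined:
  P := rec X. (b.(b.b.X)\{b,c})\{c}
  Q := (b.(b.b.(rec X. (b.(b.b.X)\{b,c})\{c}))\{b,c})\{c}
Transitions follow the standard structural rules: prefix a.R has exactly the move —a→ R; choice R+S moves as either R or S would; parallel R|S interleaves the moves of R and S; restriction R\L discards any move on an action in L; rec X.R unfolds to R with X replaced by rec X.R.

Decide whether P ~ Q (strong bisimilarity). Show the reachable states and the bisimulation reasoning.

YES

Reachable graph of P (2 states):
  m0 = rec X. (b.(b.b.X)\{b,c})\{c} | —b→ m1
  m1 = (b.b.(rec X. (b.(b.b.X)\{b,c})\{c}))\{b,c}\{c} | (no moves)
Reachable graph of Q (2 states):
  n0 = (b.(b.b.(rec X. (b.(b.b.X)\{b,c})\{c}))\{b,c})\{c} | —b→ n1
  n1 = (b.b.(rec X. (b.(b.b.X)\{b,c})\{c}))\{b,c}\{c} | (no moves)
Partition-refinement fixed point:
  B0 = {m0, n0}
  B1 = {m1, n1}
m0 ∈ B0, n0 ∈ B0 → same block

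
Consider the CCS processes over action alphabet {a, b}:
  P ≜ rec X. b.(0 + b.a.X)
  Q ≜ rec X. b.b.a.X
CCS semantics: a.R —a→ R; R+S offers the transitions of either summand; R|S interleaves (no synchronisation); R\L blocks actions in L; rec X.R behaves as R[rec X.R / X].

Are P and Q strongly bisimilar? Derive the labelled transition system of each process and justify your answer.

P ~ Q

P's transition system — 3 states:
  u0 = rec X. b.(0 + b.a.X) :: -b-> u1
  u1 = 0 + b.a.(rec X. b.(0 + b.a.X)) :: -b-> u2
  u2 = a.(rec X. b.(0 + b.a.X)) :: -a-> u0
Q's transition system — 3 states:
  v0 = rec X. b.b.a.X :: -b-> v1
  v1 = b.a.(rec X. b.b.a.X) :: -b-> v2
  v2 = a.(rec X. b.b.a.X) :: -a-> v0
Bisimilarity quotient blocks:
  B0 = {u0, v0}
  B1 = {u1, v1}
  B2 = {u2, v2}
u0 ∈ B0, v0 ∈ B0 → same block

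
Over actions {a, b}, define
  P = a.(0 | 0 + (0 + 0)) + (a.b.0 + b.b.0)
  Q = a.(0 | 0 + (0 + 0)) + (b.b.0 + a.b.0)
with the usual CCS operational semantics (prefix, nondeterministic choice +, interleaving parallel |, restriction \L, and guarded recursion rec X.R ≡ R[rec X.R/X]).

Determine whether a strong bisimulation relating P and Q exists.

YES

Reachable graph of P (4 states):
  p0 = a.(0 | 0 + (0 + 0)) + (a.b.0 + b.b.0) → -a-> p1, -a-> p2, -b-> p2
  p1 = 0 | 0 + (0 + 0) → (no moves)
  p2 = b.0 → -b-> p3
  p3 = 0 → (no moves)
Reachable graph of Q (4 states):
  q0 = a.(0 | 0 + (0 + 0)) + (b.b.0 + a.b.0) → -a-> q1, -a-> q2, -b-> q2
  q1 = 0 | 0 + (0 + 0) → (no moves)
  q2 = b.0 → -b-> q3
  q3 = 0 → (no moves)
Bisimilarity quotient blocks:
  B0 = {p0, q0}
  B1 = {p2, q2}
  B2 = {p1, p3, q1, q3}
p0 ∈ B0, q0 ∈ B0 → same block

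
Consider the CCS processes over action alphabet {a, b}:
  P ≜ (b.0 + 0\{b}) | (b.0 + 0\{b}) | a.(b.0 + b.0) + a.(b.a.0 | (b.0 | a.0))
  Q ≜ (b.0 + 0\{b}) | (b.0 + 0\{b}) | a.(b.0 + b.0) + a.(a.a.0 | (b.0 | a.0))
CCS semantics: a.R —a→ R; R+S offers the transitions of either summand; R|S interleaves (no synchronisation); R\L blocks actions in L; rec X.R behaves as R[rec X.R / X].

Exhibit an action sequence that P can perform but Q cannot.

aabb

Reachable graph of P (24 states):
  p0 = (b.0 + 0\{b}) | (b.0 + 0\{b}) | a.(b.0 + b.0) + a.(b.a.0 | (b.0 | a.0)) :: --a--▸ p1, --a--▸ p2, --b--▸ p3, --b--▸ p4
  p1 = (b.0 + 0\{b}) | (b.0 + 0\{b}) | (b.0 + b.0) :: --b--▸ p5, --b--▸ p6, --b--▸ p7
  p2 = b.a.0 | (b.0 | a.0) :: --a--▸ p8, --b--▸ p10, --b--▸ p9
  p3 = (b.0 + 0\{b}) | 0 | a.(b.0 + b.0) :: --a--▸ p6, --b--▸ p11
  p4 = 0 | (b.0 + 0\{b}) | a.(b.0 + b.0) :: --a--▸ p7, --b--▸ p11
  p5 = (b.0 + 0\{b}) | (b.0 + 0\{b}) | 0 :: --b--▸ p12, --b--▸ p13
  p6 = (b.0 + 0\{b}) | 0 | (b.0 + b.0) :: --b--▸ p12, --b--▸ p14
  p7 = 0 | (b.0 + 0\{b}) | (b.0 + b.0) :: --b--▸ p13, --b--▸ p14
  p8 = b.a.0 | (b.0 | 0) :: --b--▸ p15, --b--▸ p16
  p9 = a.0 | (b.0 | a.0) :: --a--▸ p15, --a--▸ p17, --b--▸ p18
  p10 = b.a.0 | (0 | a.0) :: --a--▸ p16, --b--▸ p18
  p11 = 0 | 0 | a.(b.0 + b.0) :: --a--▸ p14
  p12 = (b.0 + 0\{b}) | 0 | 0 :: --b--▸ p19
  p13 = 0 | (b.0 + 0\{b}) | 0 :: --b--▸ p19
  p14 = 0 | 0 | (b.0 + b.0) :: --b--▸ p19
  p15 = a.0 | (b.0 | 0) :: --a--▸ p20, --b--▸ p21
  p16 = b.a.0 | (0 | 0) :: --b--▸ p21
  p17 = 0 | (b.0 | a.0) :: --a--▸ p20, --b--▸ p22
  p18 = a.0 | (0 | a.0) :: --a--▸ p21, --a--▸ p22
  p19 = 0 | 0 | 0 :: stopped
  p20 = 0 | (b.0 | 0) :: --b--▸ p23
  p21 = a.0 | (0 | 0) :: --a--▸ p23
  p22 = 0 | (0 | a.0) :: --a--▸ p23
  p23 = 0 | (0 | 0) :: stopped
Reachable graph of Q (24 states):
  q0 = (b.0 + 0\{b}) | (b.0 + 0\{b}) | a.(b.0 + b.0) + a.(a.a.0 | (b.0 | a.0)) :: --a--▸ q1, --a--▸ q2, --b--▸ q3, --b--▸ q4
  q1 = (b.0 + 0\{b}) | (b.0 + 0\{b}) | (b.0 + b.0) :: --b--▸ q5, --b--▸ q6, --b--▸ q7
  q2 = a.a.0 | (b.0 | a.0) :: --a--▸ q8, --a--▸ q9, --b--▸ q10
  q3 = (b.0 + 0\{b}) | 0 | a.(b.0 + b.0) :: --a--▸ q6, --b--▸ q11
  q4 = 0 | (b.0 + 0\{b}) | a.(b.0 + b.0) :: --a--▸ q7, --b--▸ q11
  q5 = (b.0 + 0\{b}) | (b.0 + 0\{b}) | 0 :: --b--▸ q12, --b--▸ q13
  q6 = (b.0 + 0\{b}) | 0 | (b.0 + b.0) :: --b--▸ q12, --b--▸ q14
  q7 = 0 | (b.0 + 0\{b}) | (b.0 + b.0) :: --b--▸ q13, --b--▸ q14
  q8 = a.0 | (b.0 | a.0) :: --a--▸ q15, --a--▸ q16, --b--▸ q17
  q9 = a.a.0 | (b.0 | 0) :: --a--▸ q16, --b--▸ q18
  q10 = a.a.0 | (0 | a.0) :: --a--▸ q17, --a--▸ q18
  q11 = 0 | 0 | a.(b.0 + b.0) :: --a--▸ q14
  q12 = (b.0 + 0\{b}) | 0 | 0 :: --b--▸ q19
  q13 = 0 | (b.0 + 0\{b}) | 0 :: --b--▸ q19
  q14 = 0 | 0 | (b.0 + b.0) :: --b--▸ q19
  q15 = 0 | (b.0 | a.0) :: --a--▸ q20, --b--▸ q21
  q16 = a.0 | (b.0 | 0) :: --a--▸ q20, --b--▸ q22
  q17 = a.0 | (0 | a.0) :: --a--▸ q21, --a--▸ q22
  q18 = a.a.0 | (0 | 0) :: --a--▸ q22
  q19 = 0 | 0 | 0 :: stopped
  q20 = 0 | (b.0 | 0) :: --b--▸ q23
  q21 = 0 | (0 | a.0) :: --a--▸ q23
  q22 = a.0 | (0 | 0) :: --a--▸ q23
  q23 = 0 | (0 | 0) :: stopped
Trace ⟨aabb⟩ through P, begin at {p0}:
  step 1 (a): {p1, p2}
  step 2 (a): {p8}
  step 3 (b): {p15, p16}
  step 4 (b): {p21}
  — P admits the full trace.
Trace ⟨aabb⟩ through Q, begin at {q0}:
  step 1 (a): {q1, q2}
  step 2 (a): {q8, q9}
  step 3 (b): {q17, q18}
  step 4 (b): ∅  — Q cannot continue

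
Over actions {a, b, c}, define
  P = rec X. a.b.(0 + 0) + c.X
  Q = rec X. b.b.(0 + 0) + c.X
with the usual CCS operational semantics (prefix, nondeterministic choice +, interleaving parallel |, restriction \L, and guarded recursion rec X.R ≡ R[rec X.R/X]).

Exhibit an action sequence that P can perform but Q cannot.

a

Reachable graph of P (3 states):
  p0 = rec X. a.b.(0 + 0) + c.X | =a=> p1, =c=> p0
  p1 = b.(0 + 0) | =b=> p2
  p2 = 0 + 0 | ·
Reachable graph of Q (3 states):
  q0 = rec X. b.b.(0 + 0) + c.X | =b=> q1, =c=> q0
  q1 = b.(0 + 0) | =b=> q2
  q2 = 0 + 0 | ·
Trace ⟨a⟩ through P, begin at {p0}:
  step 1 (a): {p1}
  ✓ P
Trace ⟨a⟩ through Q, begin at {q0}:
  step 1 (a): ∅  — Q cannot continue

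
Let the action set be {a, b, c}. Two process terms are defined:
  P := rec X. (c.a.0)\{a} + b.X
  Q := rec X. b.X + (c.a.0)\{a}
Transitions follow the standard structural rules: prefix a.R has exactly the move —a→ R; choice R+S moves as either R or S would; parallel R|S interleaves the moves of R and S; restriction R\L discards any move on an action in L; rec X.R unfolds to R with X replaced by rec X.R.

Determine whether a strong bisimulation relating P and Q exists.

YES

LTS(P): 2 reachable states
  s0 = rec X. (c.a.0)\{a} + b.X :: ··b··> s0, ··c··> s1
  s1 = (a.0)\{a} :: ∅
LTS(Q): 2 reachable states
  t0 = rec X. b.X + (c.a.0)\{a} :: ··b··> t0, ··c··> t1
  t1 = (a.0)\{a} :: ∅
Coarsest stable partition (strong bisimilarity classes):
  B0 = {s0, t0}
  B1 = {s1, t1}
s0 ∈ B0, t0 ∈ B0 → same block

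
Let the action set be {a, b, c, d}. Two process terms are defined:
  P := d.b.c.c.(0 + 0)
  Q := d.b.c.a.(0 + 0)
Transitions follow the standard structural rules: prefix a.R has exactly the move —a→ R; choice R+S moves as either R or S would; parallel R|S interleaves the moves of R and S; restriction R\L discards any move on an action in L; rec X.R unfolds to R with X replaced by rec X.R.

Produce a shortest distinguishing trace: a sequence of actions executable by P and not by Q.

P's transition system — 5 states:
  p0 = d.b.c.c.(0 + 0) ⊢ ··d··> p1
  p1 = b.c.c.(0 + 0) ⊢ ··b··> p2
  p2 = c.c.(0 + 0) ⊢ ··c··> p3
  p3 = c.(0 + 0) ⊢ ··c··> p4
  p4 = 0 + 0 ⊢ deadlocked
Q's transition system — 5 states:
  q0 = d.b.c.a.(0 + 0) ⊢ ··d··> q1
  q1 = b.c.a.(0 + 0) ⊢ ··b··> q2
  q2 = c.a.(0 + 0) ⊢ ··c··> q3
  q3 = a.(0 + 0) ⊢ ··a··> q4
  q4 = 0 + 0 ⊢ deadlocked
Executing dbcc from P (initial set {p0}):
  step 1 (d): {p1}
  step 2 (b): {p2}
  step 3 (c): {p3}
  step 4 (c): {p4}
  — P admits the full trace.
Executing dbcc from Q (initial set {q0}):
  step 1 (d): {q1}
  step 2 (b): {q2}
  step 3 (c): {q3}
  step 4 (c): ∅ (Q stuck)

dbcc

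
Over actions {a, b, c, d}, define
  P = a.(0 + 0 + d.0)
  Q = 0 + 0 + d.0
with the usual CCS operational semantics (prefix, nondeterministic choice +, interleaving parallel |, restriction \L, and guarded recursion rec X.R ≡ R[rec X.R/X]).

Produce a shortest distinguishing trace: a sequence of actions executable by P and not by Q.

a

P's transition system — 3 states:
  s0 = a.(0 + 0 + d.0) ⊢ —a→ s1
  s1 = 0 + 0 + d.0 ⊢ —d→ s2
  s2 = 0 ⊢ stopped
Q's transition system — 2 states:
  t0 = 0 + 0 + d.0 ⊢ —d→ t1
  t1 = 0 ⊢ stopped
Run σ = ⟨a⟩ on P: start {s0}
  after a @ step 1: {s1}
  — P admits the full trace.
Run σ = ⟨a⟩ on Q: start {t0}
  after a @ step 1: ∅ (Q stuck)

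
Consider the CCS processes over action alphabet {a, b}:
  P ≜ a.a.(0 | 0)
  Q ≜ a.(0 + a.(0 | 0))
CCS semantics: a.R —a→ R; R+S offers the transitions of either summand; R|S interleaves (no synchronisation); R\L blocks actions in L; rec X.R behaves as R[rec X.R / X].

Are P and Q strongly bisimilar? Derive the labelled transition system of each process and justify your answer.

YES

LTS(P): 3 reachable states
  p0 = a.a.(0 | 0) → =a=> p1
  p1 = a.(0 | 0) → =a=> p2
  p2 = 0 | 0 → ∅
LTS(Q): 3 reachable states
  q0 = a.(0 + a.(0 | 0)) → =a=> q1
  q1 = 0 + a.(0 | 0) → =a=> q2
  q2 = 0 | 0 → ∅
Bisimilarity quotient blocks:
  B0 = {p0, q0}
  B1 = {p1, q1}
  B2 = {p2, q2}
p0 ∈ B0, q0 ∈ B0 → same block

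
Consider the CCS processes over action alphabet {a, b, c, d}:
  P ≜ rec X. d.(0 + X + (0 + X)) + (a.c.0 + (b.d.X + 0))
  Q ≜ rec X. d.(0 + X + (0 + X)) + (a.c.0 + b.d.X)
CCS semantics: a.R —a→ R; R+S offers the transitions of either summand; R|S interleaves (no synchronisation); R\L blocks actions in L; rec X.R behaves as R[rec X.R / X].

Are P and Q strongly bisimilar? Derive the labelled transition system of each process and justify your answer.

Reachable graph of P (5 states):
  s0 = rec X. d.(0 + X + (0 + X)) + (a.c.0 + (b.d.X + 0)) | --a--▸ s1, --b--▸ s2, --d--▸ s3
  s1 = c.0 | --c--▸ s4
  s2 = d.(rec X. d.(0 + X + (0 + X)) + (a.c.0 + (b.d.X + 0))) | --d--▸ s0
  s3 = 0 + (rec X. d.(0 + X + (0 + X)) + (a.c.0 + (b.d.X + 0))) + (0 + (rec X. d.(0 + X + (0 + X)) + (a.c.0 + (b.d.X + 0)))) | --a--▸ s1, --b--▸ s2, --d--▸ s3
  s4 = 0 | ·
Reachable graph of Q (5 states):
  t0 = rec X. d.(0 + X + (0 + X)) + (a.c.0 + b.d.X) | --a--▸ t1, --b--▸ t2, --d--▸ t3
  t1 = c.0 | --c--▸ t4
  t2 = d.(rec X. d.(0 + X + (0 + X)) + (a.c.0 + b.d.X)) | --d--▸ t0
  t3 = 0 + (rec X. d.(0 + X + (0 + X)) + (a.c.0 + b.d.X)) + (0 + (rec X. d.(0 + X + (0 + X)) + (a.c.0 + b.d.X))) | --a--▸ t1, --b--▸ t2, --d--▸ t3
  t4 = 0 | ·
Bisimilarity quotient blocks:
  B0 = {s0, s3, t0, t3}
  B1 = {s1, t1}
  B2 = {s4, t4}
  B3 = {s2, t2}
s0 ∈ B0, t0 ∈ B0 → same block

bisimilar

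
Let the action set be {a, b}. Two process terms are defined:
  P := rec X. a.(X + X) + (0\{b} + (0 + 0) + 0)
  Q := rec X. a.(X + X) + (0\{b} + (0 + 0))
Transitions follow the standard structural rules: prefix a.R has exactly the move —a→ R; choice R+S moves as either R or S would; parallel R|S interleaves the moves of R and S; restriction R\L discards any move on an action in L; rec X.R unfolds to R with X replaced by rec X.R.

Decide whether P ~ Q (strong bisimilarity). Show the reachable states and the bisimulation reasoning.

Reachable graph of P (2 states):
  m0 = rec X. a.(X + X) + (0\{b} + (0 + 0) + 0) ⊢ --a--▸ m1
  m1 = (rec X. a.(X + X) + (0\{b} + (0 + 0) + 0)) + (rec X. a.(X + X) + (0\{b} + (0 + 0) + 0)) ⊢ --a--▸ m1
Reachable graph of Q (2 states):
  n0 = rec X. a.(X + X) + (0\{b} + (0 + 0)) ⊢ --a--▸ n1
  n1 = (rec X. a.(X + X) + (0\{b} + (0 + 0))) + (rec X. a.(X + X) + (0\{b} + (0 + 0))) ⊢ --a--▸ n1
Coarsest stable partition (strong bisimilarity classes):
  B0 = {m0, m1, n0, n1}
m0 ∈ B0, n0 ∈ B0 → same block

bisimilar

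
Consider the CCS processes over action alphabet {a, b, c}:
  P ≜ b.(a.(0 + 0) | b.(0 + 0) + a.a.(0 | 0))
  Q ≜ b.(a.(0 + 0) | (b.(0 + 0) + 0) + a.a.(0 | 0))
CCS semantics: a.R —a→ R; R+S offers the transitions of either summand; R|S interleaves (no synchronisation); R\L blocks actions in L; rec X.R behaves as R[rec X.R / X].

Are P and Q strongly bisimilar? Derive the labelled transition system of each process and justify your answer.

bisimilar

P's transition system — 7 states:
  u0 = b.(a.(0 + 0) | b.(0 + 0) + a.a.(0 | 0)) has moves ··b··> u1
  u1 = a.(0 + 0) | b.(0 + 0) + a.a.(0 | 0) has moves ··a··> u2, ··a··> u3, ··b··> u4
  u2 = (0 + 0) | b.(0 + 0) has moves ··b··> u5
  u3 = a.(0 | 0) has moves ··a··> u6
  u4 = a.(0 + 0) | (0 + 0) has moves ··a··> u5
  u5 = (0 + 0) | (0 + 0) has moves deadlocked
  u6 = 0 | 0 has moves deadlocked
Q's transition system — 7 states:
  v0 = b.(a.(0 + 0) | (b.(0 + 0) + 0) + a.a.(0 | 0)) has moves ··b··> v1
  v1 = a.(0 + 0) | (b.(0 + 0) + 0) + a.a.(0 | 0) has moves ··a··> v2, ··a··> v3, ··b··> v4
  v2 = (0 + 0) | (b.(0 + 0) + 0) has moves ··b··> v5
  v3 = a.(0 | 0) has moves ··a··> v6
  v4 = a.(0 + 0) | (0 + 0) has moves ··a··> v5
  v5 = (0 + 0) | (0 + 0) has moves deadlocked
  v6 = 0 | 0 has moves deadlocked
Coarsest stable partition (strong bisimilarity classes):
  B0 = {u0, v0}
  B1 = {u1, v1}
  B2 = {u3, u4, v3, v4}
  B3 = {u5, u6, v5, v6}
  B4 = {u2, v2}
u0 ∈ B0, v0 ∈ B0 → same block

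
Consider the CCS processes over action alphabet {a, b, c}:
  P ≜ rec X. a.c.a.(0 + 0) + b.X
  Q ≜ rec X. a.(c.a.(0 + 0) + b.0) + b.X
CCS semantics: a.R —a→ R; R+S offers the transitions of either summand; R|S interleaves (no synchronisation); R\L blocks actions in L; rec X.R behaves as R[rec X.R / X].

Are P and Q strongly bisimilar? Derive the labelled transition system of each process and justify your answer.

NO

Reachable graph of P (4 states):
  m0 = rec X. a.c.a.(0 + 0) + b.X has moves -a-> m1, -b-> m0
  m1 = c.a.(0 + 0) has moves -c-> m2
  m2 = a.(0 + 0) has moves -a-> m3
  m3 = 0 + 0 has moves (no moves)
Reachable graph of Q (5 states):
  n0 = rec X. a.(c.a.(0 + 0) + b.0) + b.X has moves -a-> n1, -b-> n0
  n1 = c.a.(0 + 0) + b.0 has moves -b-> n2, -c-> n3
  n2 = 0 has moves (no moves)
  n3 = a.(0 + 0) has moves -a-> n4
  n4 = 0 + 0 has moves (no moves)
Coarsest stable partition (strong bisimilarity classes):
  B0 = {m0}
  B1 = {m1}
  B2 = {m2, n3}
  B3 = {m3, n2, n4}
  B4 = {n0}
  B5 = {n1}
m0 ∈ B0, n0 ∈ B4 → different blocks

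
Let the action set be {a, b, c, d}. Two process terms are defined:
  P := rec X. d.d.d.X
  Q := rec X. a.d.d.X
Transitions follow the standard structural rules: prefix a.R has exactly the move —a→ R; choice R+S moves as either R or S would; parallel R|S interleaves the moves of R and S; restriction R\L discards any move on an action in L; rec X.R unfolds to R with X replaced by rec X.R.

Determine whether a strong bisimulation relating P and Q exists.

NO

Reachable graph of P (3 states):
  p0 = rec X. d.d.d.X | --d--▸ p1
  p1 = d.d.(rec X. d.d.d.X) | --d--▸ p2
  p2 = d.(rec X. d.d.d.X) | --d--▸ p0
Reachable graph of Q (3 states):
  q0 = rec X. a.d.d.X | --a--▸ q1
  q1 = d.d.(rec X. a.d.d.X) | --d--▸ q2
  q2 = d.(rec X. a.d.d.X) | --d--▸ q0
Partition-refinement fixed point:
  B0 = {p0, p1, p2}
  B1 = {q0}
  B2 = {q1}
  B3 = {q2}
p0 ∈ B0, q0 ∈ B1 → different blocks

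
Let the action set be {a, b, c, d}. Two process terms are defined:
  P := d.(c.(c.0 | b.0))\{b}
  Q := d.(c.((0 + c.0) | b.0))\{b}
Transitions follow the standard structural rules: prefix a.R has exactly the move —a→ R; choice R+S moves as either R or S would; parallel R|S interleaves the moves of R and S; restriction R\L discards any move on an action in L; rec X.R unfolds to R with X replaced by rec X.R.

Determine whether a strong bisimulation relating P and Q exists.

Reachable graph of P (4 states):
  p0 = d.(c.(c.0 | b.0))\{b} → —d→ p1
  p1 = (c.(c.0 | b.0))\{b} → —c→ p2
  p2 = (c.0 | b.0)\{b} → —c→ p3
  p3 = (0 | b.0)\{b} → stopped
Reachable graph of Q (4 states):
  q0 = d.(c.((0 + c.0) | b.0))\{b} → —d→ q1
  q1 = (c.((0 + c.0) | b.0))\{b} → —c→ q2
  q2 = ((0 + c.0) | b.0)\{b} → —c→ q3
  q3 = (0 | b.0)\{b} → stopped
Bisimilarity quotient blocks:
  B0 = {p0, q0}
  B1 = {p1, q1}
  B2 = {p2, q2}
  B3 = {p3, q3}
p0 ∈ B0, q0 ∈ B0 → same block

bisimilar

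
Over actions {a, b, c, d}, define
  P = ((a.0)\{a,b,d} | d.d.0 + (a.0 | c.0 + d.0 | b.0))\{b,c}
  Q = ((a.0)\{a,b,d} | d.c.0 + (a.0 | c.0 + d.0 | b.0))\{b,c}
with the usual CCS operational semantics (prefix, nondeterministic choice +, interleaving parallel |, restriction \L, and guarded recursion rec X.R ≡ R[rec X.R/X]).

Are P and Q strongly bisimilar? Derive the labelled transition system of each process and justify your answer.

NO

P's transition system — 5 states:
  u0 = ((a.0)\{a,b,d} | d.d.0 + (a.0 | c.0 + d.0 | b.0))\{b,c} :: =a=> u1, =d=> u2, =d=> u3
  u1 = (0 | c.0)\{b,c} :: deadlocked
  u2 = ((a.0)\{a,b,d} | d.0)\{b,c} :: =d=> u4
  u3 = (0 | b.0)\{b,c} :: deadlocked
  u4 = ((a.0)\{a,b,d} | 0)\{b,c} :: deadlocked
Q's transition system — 4 states:
  v0 = ((a.0)\{a,b,d} | d.c.0 + (a.0 | c.0 + d.0 | b.0))\{b,c} :: =a=> v1, =d=> v2, =d=> v3
  v1 = (0 | c.0)\{b,c} :: deadlocked
  v2 = ((a.0)\{a,b,d} | c.0)\{b,c} :: deadlocked
  v3 = (0 | b.0)\{b,c} :: deadlocked
Partition-refinement fixed point:
  B0 = {u0}
  B1 = {u1, u3, u4, v1, v2, v3}
  B2 = {u2}
  B3 = {v0}
u0 ∈ B0, v0 ∈ B3 → different blocks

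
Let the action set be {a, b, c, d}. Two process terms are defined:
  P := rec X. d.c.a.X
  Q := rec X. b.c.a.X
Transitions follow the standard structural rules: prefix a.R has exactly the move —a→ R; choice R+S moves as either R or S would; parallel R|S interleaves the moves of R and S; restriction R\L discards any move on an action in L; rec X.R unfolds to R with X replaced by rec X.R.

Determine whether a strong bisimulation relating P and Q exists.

not bisimilar

P's transition system — 3 states:
  p0 = rec X. d.c.a.X → ··d··> p1
  p1 = c.a.(rec X. d.c.a.X) → ··c··> p2
  p2 = a.(rec X. d.c.a.X) → ··a··> p0
Q's transition system — 3 states:
  q0 = rec X. b.c.a.X → ··b··> q1
  q1 = c.a.(rec X. b.c.a.X) → ··c··> q2
  q2 = a.(rec X. b.c.a.X) → ··a··> q0
Partition-refinement fixed point:
  B0 = {p0}
  B1 = {p1}
  B2 = {p2}
  B3 = {q0}
  B4 = {q1}
  B5 = {q2}
p0 ∈ B0, q0 ∈ B3 → different blocks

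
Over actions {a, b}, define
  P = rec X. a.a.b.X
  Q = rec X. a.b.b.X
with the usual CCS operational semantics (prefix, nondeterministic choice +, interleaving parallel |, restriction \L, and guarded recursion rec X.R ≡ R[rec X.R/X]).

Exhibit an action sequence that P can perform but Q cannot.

P's transition system — 3 states:
  s0 = rec X. a.a.b.X :: =a=> s1
  s1 = a.b.(rec X. a.a.b.X) :: =a=> s2
  s2 = b.(rec X. a.a.b.X) :: =b=> s0
Q's transition system — 3 states:
  t0 = rec X. a.b.b.X :: =a=> t1
  t1 = b.b.(rec X. a.b.b.X) :: =b=> t2
  t2 = b.(rec X. a.b.b.X) :: =b=> t0
Run σ = ⟨aa⟩ on P: start {s0}
  [1] a ⇒ {s1}
  [2] a ⇒ {s2}
  P completes σ.
Run σ = ⟨aa⟩ on Q: start {t0}
  [1] a ⇒ {t1}
  [2] a ⇒ ∅ (Q stuck)

aa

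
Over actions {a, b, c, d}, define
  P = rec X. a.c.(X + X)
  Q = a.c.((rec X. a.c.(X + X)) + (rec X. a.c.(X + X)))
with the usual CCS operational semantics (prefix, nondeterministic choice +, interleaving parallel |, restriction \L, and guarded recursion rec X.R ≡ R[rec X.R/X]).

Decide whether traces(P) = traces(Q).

traces(P) = traces(Q)

Reachable graph of P (3 states):
  s0 = rec X. a.c.(X + X) :: --a--▸ s1
  s1 = c.((rec X. a.c.(X + X)) + (rec X. a.c.(X + X))) :: --c--▸ s2
  s2 = (rec X. a.c.(X + X)) + (rec X. a.c.(X + X)) :: --a--▸ s1
Reachable graph of Q (3 states):
  t0 = a.c.((rec X. a.c.(X + X)) + (rec X. a.c.(X + X))) :: --a--▸ t1
  t1 = c.((rec X. a.c.(X + X)) + (rec X. a.c.(X + X))) :: --c--▸ t2
  t2 = (rec X. a.c.(X + X)) + (rec X. a.c.(X + X)) :: --a--▸ t1
Coarsest stable partition (strong bisimilarity classes):
  B0 = {s0, s2, t0, t2}
  B1 = {s1, t1}
s0 ∈ B0, t0 ∈ B0 → same block
Bisimilar ⇒ trace-equivalent.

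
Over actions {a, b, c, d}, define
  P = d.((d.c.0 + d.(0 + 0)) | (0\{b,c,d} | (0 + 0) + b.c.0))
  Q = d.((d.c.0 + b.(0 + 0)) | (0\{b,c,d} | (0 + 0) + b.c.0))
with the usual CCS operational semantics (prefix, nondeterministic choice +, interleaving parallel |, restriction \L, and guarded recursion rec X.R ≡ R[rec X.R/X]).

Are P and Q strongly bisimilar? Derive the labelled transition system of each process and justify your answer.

NO

Reachable graph of P (13 states):
  m0 = d.((d.c.0 + d.(0 + 0)) | (0\{b,c,d} | (0 + 0) + b.c.0)) has moves =d=> m1
  m1 = (d.c.0 + d.(0 + 0)) | (0\{b,c,d} | (0 + 0) + b.c.0) has moves =b=> m2, =d=> m3, =d=> m4
  m2 = (d.c.0 + d.(0 + 0)) | c.0 has moves =c=> m5, =d=> m6, =d=> m7
  m3 = (0 + 0) | (0\{b,c,d} | (0 + 0) + b.c.0) has moves =b=> m6
  m4 = c.0 | (0\{b,c,d} | (0 + 0) + b.c.0) has moves =b=> m7, =c=> m8
  m5 = (d.c.0 + d.(0 + 0)) | 0 has moves =d=> m10, =d=> m9
  m6 = (0 + 0) | c.0 has moves =c=> m9
  m7 = c.0 | c.0 has moves =c=> m10, =c=> m11
  m8 = 0 | (0\{b,c,d} | (0 + 0) + b.c.0) has moves =b=> m11
  m9 = (0 + 0) | 0 has moves ·
  m10 = c.0 | 0 has moves =c=> m12
  m11 = 0 | c.0 has moves =c=> m12
  m12 = 0 | 0 has moves ·
Reachable graph of Q (13 states):
  n0 = d.((d.c.0 + b.(0 + 0)) | (0\{b,c,d} | (0 + 0) + b.c.0)) has moves =d=> n1
  n1 = (d.c.0 + b.(0 + 0)) | (0\{b,c,d} | (0 + 0) + b.c.0) has moves =b=> n2, =b=> n3, =d=> n4
  n2 = (0 + 0) | (0\{b,c,d} | (0 + 0) + b.c.0) has moves =b=> n5
  n3 = (d.c.0 + b.(0 + 0)) | c.0 has moves =b=> n5, =c=> n6, =d=> n7
  n4 = c.0 | (0\{b,c,d} | (0 + 0) + b.c.0) has moves =b=> n7, =c=> n8
  n5 = (0 + 0) | c.0 has moves =c=> n9
  n6 = (d.c.0 + b.(0 + 0)) | 0 has moves =b=> n9, =d=> n10
  n7 = c.0 | c.0 has moves =c=> n10, =c=> n11
  n8 = 0 | (0\{b,c,d} | (0 + 0) + b.c.0) has moves =b=> n11
  n9 = (0 + 0) | 0 has moves ·
  n10 = c.0 | 0 has moves =c=> n12
  n11 = 0 | c.0 has moves =c=> n12
  n12 = 0 | 0 has moves ·
Bisimilarity quotient blocks:
  B0 = {m0}
  B1 = {m1}
  B2 = {m2}
  B3 = {m7, n7}
  B4 = {m10, m11, m6, n10, n11, n5}
  B5 = {m12, m9, n12, n9}
  B6 = {m5}
  B7 = {m3, m8, n2, n8}
  B8 = {m4, n4}
  B9 = {n0}
  B10 = {n1}
  B11 = {n3}
  B12 = {n6}
m0 ∈ B0, n0 ∈ B9 → different blocks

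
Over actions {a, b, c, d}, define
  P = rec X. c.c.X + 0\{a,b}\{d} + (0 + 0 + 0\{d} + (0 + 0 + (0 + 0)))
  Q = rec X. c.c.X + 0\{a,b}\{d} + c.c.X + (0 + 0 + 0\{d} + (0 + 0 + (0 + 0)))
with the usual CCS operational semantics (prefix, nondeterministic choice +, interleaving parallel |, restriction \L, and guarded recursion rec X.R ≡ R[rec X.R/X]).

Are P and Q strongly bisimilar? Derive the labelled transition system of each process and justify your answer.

bisimilar

LTS(P): 2 reachable states
  u0 = rec X. c.c.X + 0\{a,b}\{d} + (0 + 0 + 0\{d} + (0 + 0 + (0 + 0))) has moves ··c··> u1
  u1 = c.(rec X. c.c.X + 0\{a,b}\{d} + (0 + 0 + 0\{d} + (0 + 0 + (0 + 0)))) has moves ··c··> u0
LTS(Q): 2 reachable states
  v0 = rec X. c.c.X + 0\{a,b}\{d} + c.c.X + (0 + 0 + 0\{d} + (0 + 0 + (0 + 0))) has moves ··c··> v1
  v1 = c.(rec X. c.c.X + 0\{a,b}\{d} + c.c.X + (0 + 0 + 0\{d} + (0 + 0 + (0 + 0)))) has moves ··c··> v0
Coarsest stable partition (strong bisimilarity classes):
  B0 = {u0, u1, v0, v1}
u0 ∈ B0, v0 ∈ B0 → same block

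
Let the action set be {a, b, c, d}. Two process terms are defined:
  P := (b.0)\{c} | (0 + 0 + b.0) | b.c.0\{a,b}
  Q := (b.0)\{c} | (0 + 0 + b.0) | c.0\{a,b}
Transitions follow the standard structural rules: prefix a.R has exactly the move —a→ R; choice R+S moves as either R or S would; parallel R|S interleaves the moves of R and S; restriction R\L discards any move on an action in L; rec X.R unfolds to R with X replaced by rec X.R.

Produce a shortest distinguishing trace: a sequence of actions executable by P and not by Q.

bbb

Reachable graph of P (12 states):
  m0 = (b.0)\{c} | (0 + 0 + b.0) | b.c.0\{a,b} ⊢ =b=> m1, =b=> m2, =b=> m3
  m1 = (b.0)\{c} | (0 + 0 + b.0) | c.0\{a,b} ⊢ =b=> m4, =b=> m5, =c=> m6
  m2 = (b.0)\{c} | 0 | b.c.0\{a,b} ⊢ =b=> m4, =b=> m7
  m3 = 0\{c} | (0 + 0 + b.0) | b.c.0\{a,b} ⊢ =b=> m5, =b=> m7
  m4 = (b.0)\{c} | 0 | c.0\{a,b} ⊢ =b=> m8, =c=> m9
  m5 = 0\{c} | (0 + 0 + b.0) | c.0\{a,b} ⊢ =b=> m8, =c=> m10
  m6 = (b.0)\{c} | (0 + 0 + b.0) | 0\{a,b} ⊢ =b=> m10, =b=> m9
  m7 = 0\{c} | 0 | b.c.0\{a,b} ⊢ =b=> m8
  m8 = 0\{c} | 0 | c.0\{a,b} ⊢ =c=> m11
  m9 = (b.0)\{c} | 0 | 0\{a,b} ⊢ =b=> m11
  m10 = 0\{c} | (0 + 0 + b.0) | 0\{a,b} ⊢ =b=> m11
  m11 = 0\{c} | 0 | 0\{a,b} ⊢ ∅
Reachable graph of Q (8 states):
  n0 = (b.0)\{c} | (0 + 0 + b.0) | c.0\{a,b} ⊢ =b=> n1, =b=> n2, =c=> n3
  n1 = (b.0)\{c} | 0 | c.0\{a,b} ⊢ =b=> n4, =c=> n5
  n2 = 0\{c} | (0 + 0 + b.0) | c.0\{a,b} ⊢ =b=> n4, =c=> n6
  n3 = (b.0)\{c} | (0 + 0 + b.0) | 0\{a,b} ⊢ =b=> n5, =b=> n6
  n4 = 0\{c} | 0 | c.0\{a,b} ⊢ =c=> n7
  n5 = (b.0)\{c} | 0 | 0\{a,b} ⊢ =b=> n7
  n6 = 0\{c} | (0 + 0 + b.0) | 0\{a,b} ⊢ =b=> n7
  n7 = 0\{c} | 0 | 0\{a,b} ⊢ ∅
Run σ = ⟨bbb⟩ on P: start {m0}
  [1] b ⇒ {m1, m2, m3}
  [2] b ⇒ {m4, m5, m7}
  [3] b ⇒ {m8}
  P completes σ.
Run σ = ⟨bbb⟩ on Q: start {n0}
  [1] b ⇒ {n1, n2}
  [2] b ⇒ {n4}
  [3] b ⇒ ∅  — Q cannot continue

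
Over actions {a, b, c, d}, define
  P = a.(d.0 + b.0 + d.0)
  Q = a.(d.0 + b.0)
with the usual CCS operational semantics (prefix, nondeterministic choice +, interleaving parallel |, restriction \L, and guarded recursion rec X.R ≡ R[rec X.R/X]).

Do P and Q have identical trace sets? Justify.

YES

LTS(P): 3 reachable states
  m0 = a.(d.0 + b.0 + d.0) :: —a→ m1
  m1 = d.0 + b.0 + d.0 :: —b→ m2, —d→ m2
  m2 = 0 :: ∅
LTS(Q): 3 reachable states
  n0 = a.(d.0 + b.0) :: —a→ n1
  n1 = d.0 + b.0 :: —b→ n2, —d→ n2
  n2 = 0 :: ∅
Partition-refinement fixed point:
  B0 = {m0, n0}
  B1 = {m1, n1}
  B2 = {m2, n2}
m0 ∈ B0, n0 ∈ B0 → same block
Bisimilar ⇒ trace-equivalent.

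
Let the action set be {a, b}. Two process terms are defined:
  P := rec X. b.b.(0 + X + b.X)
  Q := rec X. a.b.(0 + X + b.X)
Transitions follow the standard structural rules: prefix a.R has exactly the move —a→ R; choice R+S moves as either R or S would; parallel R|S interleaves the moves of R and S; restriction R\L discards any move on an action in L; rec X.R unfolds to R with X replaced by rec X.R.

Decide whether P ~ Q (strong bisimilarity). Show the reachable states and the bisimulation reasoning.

NO

LTS(P): 3 reachable states
  s0 = rec X. b.b.(0 + X + b.X) ⊢ —b→ s1
  s1 = b.(0 + (rec X. b.b.(0 + X + b.X)) + b.(rec X. b.b.(0 + X + b.X))) ⊢ —b→ s2
  s2 = 0 + (rec X. b.b.(0 + X + b.X)) + b.(rec X. b.b.(0 + X + b.X)) ⊢ —b→ s0, —b→ s1
LTS(Q): 3 reachable states
  t0 = rec X. a.b.(0 + X + b.X) ⊢ —a→ t1
  t1 = b.(0 + (rec X. a.b.(0 + X + b.X)) + b.(rec X. a.b.(0 + X + b.X))) ⊢ —b→ t2
  t2 = 0 + (rec X. a.b.(0 + X + b.X)) + b.(rec X. a.b.(0 + X + b.X)) ⊢ —a→ t1, —b→ t0
Partition-refinement fixed point:
  B0 = {s0, s1, s2}
  B1 = {t0}
  B2 = {t1}
  B3 = {t2}
s0 ∈ B0, t0 ∈ B1 → different blocks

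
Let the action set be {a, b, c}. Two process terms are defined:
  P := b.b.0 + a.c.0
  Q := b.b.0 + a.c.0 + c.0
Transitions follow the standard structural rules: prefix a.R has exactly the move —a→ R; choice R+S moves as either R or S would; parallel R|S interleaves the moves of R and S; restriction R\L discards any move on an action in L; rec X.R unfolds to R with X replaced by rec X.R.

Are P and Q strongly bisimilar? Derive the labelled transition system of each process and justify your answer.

Reachable graph of P (4 states):
  m0 = b.b.0 + a.c.0 → -a-> m1, -b-> m2
  m1 = c.0 → -c-> m3
  m2 = b.0 → -b-> m3
  m3 = 0 → (no moves)
Reachable graph of Q (4 states):
  n0 = b.b.0 + a.c.0 + c.0 → -a-> n1, -b-> n2, -c-> n3
  n1 = c.0 → -c-> n3
  n2 = b.0 → -b-> n3
  n3 = 0 → (no moves)
Coarsest stable partition (strong bisimilarity classes):
  B0 = {m0}
  B1 = {m2, n2}
  B2 = {m3, n3}
  B3 = {m1, n1}
  B4 = {n0}
m0 ∈ B0, n0 ∈ B4 → different blocks

P ≁ Q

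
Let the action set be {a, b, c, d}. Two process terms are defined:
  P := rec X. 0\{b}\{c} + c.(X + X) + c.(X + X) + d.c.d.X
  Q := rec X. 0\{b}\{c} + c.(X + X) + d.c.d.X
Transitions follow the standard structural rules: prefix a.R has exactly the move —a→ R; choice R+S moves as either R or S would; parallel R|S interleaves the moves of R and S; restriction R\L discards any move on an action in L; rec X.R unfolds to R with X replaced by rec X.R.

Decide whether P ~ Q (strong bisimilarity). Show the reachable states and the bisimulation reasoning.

YES

P's transition system — 4 states:
  m0 = rec X. 0\{b}\{c} + c.(X + X) + c.(X + X) + d.c.d.X has moves --c--▸ m1, --d--▸ m2
  m1 = (rec X. 0\{b}\{c} + c.(X + X) + c.(X + X) + d.c.d.X) + (rec X. 0\{b}\{c} + c.(X + X) + c.(X + X) + d.c.d.X) has moves --c--▸ m1, --d--▸ m2
  m2 = c.d.(rec X. 0\{b}\{c} + c.(X + X) + c.(X + X) + d.c.d.X) has moves --c--▸ m3
  m3 = d.(rec X. 0\{b}\{c} + c.(X + X) + c.(X + X) + d.c.d.X) has moves --d--▸ m0
Q's transition system — 4 states:
  n0 = rec X. 0\{b}\{c} + c.(X + X) + d.c.d.X has moves --c--▸ n1, --d--▸ n2
  n1 = (rec X. 0\{b}\{c} + c.(X + X) + d.c.d.X) + (rec X. 0\{b}\{c} + c.(X + X) + d.c.d.X) has moves --c--▸ n1, --d--▸ n2
  n2 = c.d.(rec X. 0\{b}\{c} + c.(X + X) + d.c.d.X) has moves --c--▸ n3
  n3 = d.(rec X. 0\{b}\{c} + c.(X + X) + d.c.d.X) has moves --d--▸ n0
Bisimilarity quotient blocks:
  B0 = {m0, m1, n0, n1}
  B1 = {m2, n2}
  B2 = {m3, n3}
m0 ∈ B0, n0 ∈ B0 → same block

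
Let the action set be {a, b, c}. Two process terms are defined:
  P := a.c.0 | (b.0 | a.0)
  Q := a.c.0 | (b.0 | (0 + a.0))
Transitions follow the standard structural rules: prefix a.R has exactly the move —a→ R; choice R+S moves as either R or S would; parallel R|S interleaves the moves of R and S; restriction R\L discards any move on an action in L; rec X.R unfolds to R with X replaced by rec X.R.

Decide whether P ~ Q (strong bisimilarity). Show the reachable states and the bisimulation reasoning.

P's transition system — 12 states:
  m0 = a.c.0 | (b.0 | a.0) :: —a→ m1, —a→ m2, —b→ m3
  m1 = a.c.0 | (b.0 | 0) :: —a→ m4, —b→ m5
  m2 = c.0 | (b.0 | a.0) :: —a→ m4, —b→ m6, —c→ m7
  m3 = a.c.0 | (0 | a.0) :: —a→ m5, —a→ m6
  m4 = c.0 | (b.0 | 0) :: —b→ m8, —c→ m9
  m5 = a.c.0 | (0 | 0) :: —a→ m8
  m6 = c.0 | (0 | a.0) :: —a→ m8, —c→ m10
  m7 = 0 | (b.0 | a.0) :: —a→ m9, —b→ m10
  m8 = c.0 | (0 | 0) :: —c→ m11
  m9 = 0 | (b.0 | 0) :: —b→ m11
  m10 = 0 | (0 | a.0) :: —a→ m11
  m11 = 0 | (0 | 0) :: stopped
Q's transition system — 12 states:
  n0 = a.c.0 | (b.0 | (0 + a.0)) :: —a→ n1, —a→ n2, —b→ n3
  n1 = a.c.0 | (b.0 | 0) :: —a→ n4, —b→ n5
  n2 = c.0 | (b.0 | (0 + a.0)) :: —a→ n4, —b→ n6, —c→ n7
  n3 = a.c.0 | (0 | (0 + a.0)) :: —a→ n5, —a→ n6
  n4 = c.0 | (b.0 | 0) :: —b→ n8, —c→ n9
  n5 = a.c.0 | (0 | 0) :: —a→ n8
  n6 = c.0 | (0 | (0 + a.0)) :: —a→ n8, —c→ n10
  n7 = 0 | (b.0 | (0 + a.0)) :: —a→ n9, —b→ n10
  n8 = c.0 | (0 | 0) :: —c→ n11
  n9 = 0 | (b.0 | 0) :: —b→ n11
  n10 = 0 | (0 | (0 + a.0)) :: —a→ n11
  n11 = 0 | (0 | 0) :: stopped
Coarsest stable partition (strong bisimilarity classes):
  B0 = {m0, n0}
  B1 = {m1, n1}
  B2 = {m4, n4}
  B3 = {m9, n9}
  B4 = {m11, n11}
  B5 = {m8, n8}
  B6 = {m5, n5}
  B7 = {m2, n2}
  B8 = {m7, n7}
  B9 = {m10, n10}
  B10 = {m6, n6}
  B11 = {m3, n3}
m0 ∈ B0, n0 ∈ B0 → same block

P ~ Q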